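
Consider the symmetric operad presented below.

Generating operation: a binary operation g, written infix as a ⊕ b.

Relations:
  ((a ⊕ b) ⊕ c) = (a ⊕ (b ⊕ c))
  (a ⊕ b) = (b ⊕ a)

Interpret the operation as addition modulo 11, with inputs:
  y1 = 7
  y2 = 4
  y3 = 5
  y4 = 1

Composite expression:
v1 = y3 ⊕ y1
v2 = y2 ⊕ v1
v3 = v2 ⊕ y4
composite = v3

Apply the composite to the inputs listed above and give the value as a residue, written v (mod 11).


(y3 ⊕ y1) = 1
(y2 ⊕ (y3 ⊕ y1)) = 5
((y2 ⊕ (y3 ⊕ y1)) ⊕ y4) = 6

6 (mod 11)


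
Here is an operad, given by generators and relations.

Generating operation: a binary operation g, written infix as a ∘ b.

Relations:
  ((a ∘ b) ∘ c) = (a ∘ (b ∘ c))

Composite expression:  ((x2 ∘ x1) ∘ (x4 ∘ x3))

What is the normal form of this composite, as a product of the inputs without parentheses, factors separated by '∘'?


x2 ∘ x1 ∘ x4 ∘ x3

The g-tree's shape is irrelevant; the x-reading-order decides.
(x2 ∘ x1) linearizes to x2 ∘ x1
(x4 ∘ x3) linearizes to x4 ∘ x3
((x2 ∘ x1) ∘ (x4 ∘ x3)) linearizes to x2 ∘ x1 ∘ x4 ∘ x3


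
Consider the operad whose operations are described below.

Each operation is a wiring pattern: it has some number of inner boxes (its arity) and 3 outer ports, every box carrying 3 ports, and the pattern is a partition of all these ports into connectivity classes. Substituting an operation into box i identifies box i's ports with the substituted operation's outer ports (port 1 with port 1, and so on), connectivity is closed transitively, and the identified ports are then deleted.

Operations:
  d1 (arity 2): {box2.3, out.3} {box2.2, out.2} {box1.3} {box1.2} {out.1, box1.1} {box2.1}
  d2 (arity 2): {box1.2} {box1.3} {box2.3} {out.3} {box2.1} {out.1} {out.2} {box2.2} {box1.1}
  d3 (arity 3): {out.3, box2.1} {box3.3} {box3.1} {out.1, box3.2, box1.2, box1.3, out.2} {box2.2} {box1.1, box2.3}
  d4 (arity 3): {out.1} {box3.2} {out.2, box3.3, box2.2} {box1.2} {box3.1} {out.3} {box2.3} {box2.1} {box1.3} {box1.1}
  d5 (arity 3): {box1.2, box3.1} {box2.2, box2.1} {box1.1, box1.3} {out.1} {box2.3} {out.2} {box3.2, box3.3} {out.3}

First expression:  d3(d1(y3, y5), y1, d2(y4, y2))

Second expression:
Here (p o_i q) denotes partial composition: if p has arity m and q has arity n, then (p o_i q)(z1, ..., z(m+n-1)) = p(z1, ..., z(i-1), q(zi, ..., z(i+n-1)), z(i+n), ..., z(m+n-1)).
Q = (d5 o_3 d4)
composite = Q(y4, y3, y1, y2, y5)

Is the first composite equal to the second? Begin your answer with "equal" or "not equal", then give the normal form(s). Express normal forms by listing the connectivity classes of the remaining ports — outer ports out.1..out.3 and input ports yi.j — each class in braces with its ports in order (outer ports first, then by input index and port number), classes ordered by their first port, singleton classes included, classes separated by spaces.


not equal — first {out.1, out.2, y5.2, y5.3} {out.3, y1.1} {y1.2} {y1.3, y3.1} {y2.1} {y2.2} {y2.3} {y3.2} {y3.3} {y4.1} {y4.2} {y4.3} {y5.1}, second {out.1} {out.2} {out.3} {y1.1} {y1.2} {y1.3} {y2.1} {y2.2, y5.3} {y2.3} {y3.1, y3.2} {y3.3} {y4.1, y4.3} {y4.2} {y5.1} {y5.2}


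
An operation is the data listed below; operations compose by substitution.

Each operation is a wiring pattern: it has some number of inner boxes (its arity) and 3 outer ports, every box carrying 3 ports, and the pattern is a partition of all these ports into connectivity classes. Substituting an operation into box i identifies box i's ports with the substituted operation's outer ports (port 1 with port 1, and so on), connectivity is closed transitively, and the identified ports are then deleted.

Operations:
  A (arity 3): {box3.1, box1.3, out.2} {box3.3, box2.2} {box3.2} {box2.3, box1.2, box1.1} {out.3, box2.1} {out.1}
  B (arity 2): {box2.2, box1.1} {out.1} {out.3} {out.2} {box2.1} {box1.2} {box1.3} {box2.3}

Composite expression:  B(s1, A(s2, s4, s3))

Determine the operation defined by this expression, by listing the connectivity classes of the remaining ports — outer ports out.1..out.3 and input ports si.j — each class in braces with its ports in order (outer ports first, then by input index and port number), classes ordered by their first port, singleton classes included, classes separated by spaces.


Substituting into B glues patterns; closure does the rest.
stage A: inputs (s2, s4, s3), connectivity {out.1} {out.2, s2.3, s3.1} {out.3, s4.1} {s2.1, s2.2, s4.3} {s3.2} {s3.3, s4.2}, out.j its boundary
stage B: inputs (s1, s2, s4, s3), connectivity {out.1} {out.2} {out.3} {s1.1, s2.3, s3.1} {s1.2} {s1.3} {s2.1, s2.2, s4.3} {s3.2} {s3.3, s4.2} {s4.1}, out.j its boundary

{out.1} {out.2} {out.3} {s1.1, s2.3, s3.1} {s1.2} {s1.3} {s2.1, s2.2, s4.3} {s3.2} {s3.3, s4.2} {s4.1}


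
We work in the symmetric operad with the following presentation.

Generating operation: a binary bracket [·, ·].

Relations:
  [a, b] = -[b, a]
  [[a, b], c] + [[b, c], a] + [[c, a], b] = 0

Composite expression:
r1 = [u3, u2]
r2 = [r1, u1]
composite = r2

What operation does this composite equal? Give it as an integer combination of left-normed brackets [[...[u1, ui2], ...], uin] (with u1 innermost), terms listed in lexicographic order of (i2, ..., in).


[[u1, u2], u3] - [[u1, u3], u2]

Skip Jacobi rewriting: expand, keep u1-initial words, read off terms.
Composite bracket: [[u3, u2], u1]
Applying ab - ba throughout gives 4 signed words (2^2 = 4).
Words beginning with u1 determine it all:
  from u1u2u3, sign +1: term +[[u1, u2], u3]
  from u1u3u2, sign -1: term -[[u1, u3], u2]


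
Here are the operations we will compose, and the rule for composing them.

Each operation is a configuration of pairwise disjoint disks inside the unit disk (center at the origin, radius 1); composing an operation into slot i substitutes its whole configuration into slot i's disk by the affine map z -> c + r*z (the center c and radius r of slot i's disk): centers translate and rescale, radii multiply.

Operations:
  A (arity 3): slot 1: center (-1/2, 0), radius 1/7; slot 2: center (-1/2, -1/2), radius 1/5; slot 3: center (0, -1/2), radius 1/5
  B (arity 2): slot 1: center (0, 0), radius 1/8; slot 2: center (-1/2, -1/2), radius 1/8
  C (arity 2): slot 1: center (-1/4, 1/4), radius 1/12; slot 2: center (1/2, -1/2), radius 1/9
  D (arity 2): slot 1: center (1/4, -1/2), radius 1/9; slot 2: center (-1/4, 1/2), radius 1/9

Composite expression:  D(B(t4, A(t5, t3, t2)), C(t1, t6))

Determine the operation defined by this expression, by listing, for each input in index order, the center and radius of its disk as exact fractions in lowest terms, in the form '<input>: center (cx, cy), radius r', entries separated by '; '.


t1: center (-5/18, 19/36), radius 1/108; t2: center (7/36, -9/16), radius 1/360; t3: center (3/16, -9/16), radius 1/360; t4: center (1/4, -1/2), radius 1/72; t5: center (3/16, -5/9), radius 1/504; t6: center (-7/36, 4/9), radius 1/81


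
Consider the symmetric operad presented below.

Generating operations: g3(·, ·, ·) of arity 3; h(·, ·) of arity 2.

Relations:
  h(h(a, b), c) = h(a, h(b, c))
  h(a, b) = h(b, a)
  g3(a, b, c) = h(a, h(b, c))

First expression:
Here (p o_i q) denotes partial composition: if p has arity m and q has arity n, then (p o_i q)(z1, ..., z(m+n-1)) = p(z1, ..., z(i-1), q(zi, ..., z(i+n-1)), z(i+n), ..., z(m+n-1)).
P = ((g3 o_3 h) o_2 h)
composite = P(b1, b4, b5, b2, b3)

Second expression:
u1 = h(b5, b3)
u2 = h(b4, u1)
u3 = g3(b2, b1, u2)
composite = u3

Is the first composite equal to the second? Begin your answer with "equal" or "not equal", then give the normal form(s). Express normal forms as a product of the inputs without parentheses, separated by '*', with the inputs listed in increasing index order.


equal; both compose to b1 * b2 * b3 * b4 * b5

The first expression, normalized: b1 * b2 * b3 * b4 * b5
The second expression, normalized: b1 * b2 * b3 * b4 * b5
Both agree, so they are equal.


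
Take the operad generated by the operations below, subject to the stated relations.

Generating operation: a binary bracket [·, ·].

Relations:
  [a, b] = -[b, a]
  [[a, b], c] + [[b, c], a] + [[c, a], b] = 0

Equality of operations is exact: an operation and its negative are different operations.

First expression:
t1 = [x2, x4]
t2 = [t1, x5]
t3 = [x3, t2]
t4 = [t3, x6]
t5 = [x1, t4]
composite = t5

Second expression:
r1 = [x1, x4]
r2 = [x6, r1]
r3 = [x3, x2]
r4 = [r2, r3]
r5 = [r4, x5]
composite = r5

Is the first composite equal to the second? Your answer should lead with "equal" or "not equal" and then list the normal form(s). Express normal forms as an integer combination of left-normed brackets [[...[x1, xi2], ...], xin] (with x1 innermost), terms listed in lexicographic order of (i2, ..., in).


not equal — first -[[[[[x1, x2], x4], x5], x3], x6] + [[[[[x1, x3], x2], x4], x5], x6] - [[[[[x1, x3], x4], x2], x5], x6] - [[[[[x1, x3], x5], x2], x4], x6] + [[[[[x1, x3], x5], x4], x2], x6] + [[[[[x1, x4], x2], x5], x3], x6] + [[[[[x1, x5], x2], x4], x3], x6] - [[[[[x1, x5], x4], x2], x3], x6] + [[[[[x1, x6], x2], x4], x5], x3] - [[[[[x1, x6], x3], x2], x4], x5] + [[[[[x1, x6], x3], x4], x2], x5] + [[[[[x1, x6], x3], x5], x2], x4] - [[[[[x1, x6], x3], x5], x4], x2] - [[[[[x1, x6], x4], x2], x5], x3] - [[[[[x1, x6], x5], x2], x4], x3] + [[[[[x1, x6], x5], x4], x2], x3], second [[[[[x1, x4], x6], x2], x3], x5] - [[[[[x1, x4], x6], x3], x2], x5]


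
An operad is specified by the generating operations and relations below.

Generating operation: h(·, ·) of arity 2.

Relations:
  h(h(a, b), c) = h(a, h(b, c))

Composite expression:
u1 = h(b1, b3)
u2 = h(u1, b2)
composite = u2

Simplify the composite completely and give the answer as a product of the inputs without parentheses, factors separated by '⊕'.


b1 ⊕ b3 ⊕ b2

Every regrouping of h is equal, so read the b-inputs in written order.
h(b1, b3) spells out as b1 ⊕ b3
h(h(b1, b3), b2) spells out as b1 ⊕ b3 ⊕ b2


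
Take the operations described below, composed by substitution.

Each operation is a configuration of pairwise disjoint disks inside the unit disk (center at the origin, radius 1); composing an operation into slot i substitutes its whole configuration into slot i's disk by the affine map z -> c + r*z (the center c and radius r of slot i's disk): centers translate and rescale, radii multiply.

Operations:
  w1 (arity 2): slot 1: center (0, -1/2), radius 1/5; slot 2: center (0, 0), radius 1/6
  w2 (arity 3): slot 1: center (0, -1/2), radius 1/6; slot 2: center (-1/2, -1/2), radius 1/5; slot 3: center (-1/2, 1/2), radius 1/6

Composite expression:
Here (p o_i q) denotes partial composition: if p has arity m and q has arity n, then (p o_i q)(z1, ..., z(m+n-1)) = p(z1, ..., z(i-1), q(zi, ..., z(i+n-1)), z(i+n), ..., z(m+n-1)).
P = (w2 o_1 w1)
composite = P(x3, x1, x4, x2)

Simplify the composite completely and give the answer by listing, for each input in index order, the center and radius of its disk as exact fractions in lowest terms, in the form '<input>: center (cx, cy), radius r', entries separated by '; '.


Below w2, radii multiply path by path; the x-disk centers shift.
tracing x3 down its 2-map path: center (0, -7/12), radius 1/30
tracing x1 down its 2-map path: center (0, -1/2), radius 1/36
tracing x4 down its 1-map path: center (-1/2, -1/2), radius 1/5
tracing x2 down its 1-map path: center (-1/2, 1/2), radius 1/6

x1: center (0, -1/2), radius 1/36; x2: center (-1/2, 1/2), radius 1/6; x3: center (0, -7/12), radius 1/30; x4: center (-1/2, -1/2), radius 1/5


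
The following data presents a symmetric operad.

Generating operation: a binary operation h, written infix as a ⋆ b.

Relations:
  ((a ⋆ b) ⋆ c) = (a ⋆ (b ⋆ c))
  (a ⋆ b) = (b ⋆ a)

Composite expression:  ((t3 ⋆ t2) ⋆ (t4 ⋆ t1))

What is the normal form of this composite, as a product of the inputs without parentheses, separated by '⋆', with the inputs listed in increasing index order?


Reordering under h is free, so list the t-inputs canonically.
(t3 ⋆ t2) unparenthesizes to t3 ⋆ t2
(t4 ⋆ t1) unparenthesizes to t4 ⋆ t1
((t3 ⋆ t2) ⋆ (t4 ⋆ t1)) unparenthesizes to t3 ⋆ t2 ⋆ t4 ⋆ t1
rearranged into index order: t1 ⋆ t2 ⋆ t3 ⋆ t4

t1 ⋆ t2 ⋆ t3 ⋆ t4


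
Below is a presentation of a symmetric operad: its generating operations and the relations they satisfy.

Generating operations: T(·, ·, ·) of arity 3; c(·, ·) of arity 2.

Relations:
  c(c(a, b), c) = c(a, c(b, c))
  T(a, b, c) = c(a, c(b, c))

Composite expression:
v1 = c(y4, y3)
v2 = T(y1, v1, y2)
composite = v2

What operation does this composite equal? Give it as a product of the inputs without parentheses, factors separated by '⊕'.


Associativity of T dissolves the nesting; only the y-input order survives.
c(y4, y3) reduces to y4 ⊕ y3
T(y1, c(y4, y3), y2) reduces to y1 ⊕ y4 ⊕ y3 ⊕ y2

y1 ⊕ y4 ⊕ y3 ⊕ y2


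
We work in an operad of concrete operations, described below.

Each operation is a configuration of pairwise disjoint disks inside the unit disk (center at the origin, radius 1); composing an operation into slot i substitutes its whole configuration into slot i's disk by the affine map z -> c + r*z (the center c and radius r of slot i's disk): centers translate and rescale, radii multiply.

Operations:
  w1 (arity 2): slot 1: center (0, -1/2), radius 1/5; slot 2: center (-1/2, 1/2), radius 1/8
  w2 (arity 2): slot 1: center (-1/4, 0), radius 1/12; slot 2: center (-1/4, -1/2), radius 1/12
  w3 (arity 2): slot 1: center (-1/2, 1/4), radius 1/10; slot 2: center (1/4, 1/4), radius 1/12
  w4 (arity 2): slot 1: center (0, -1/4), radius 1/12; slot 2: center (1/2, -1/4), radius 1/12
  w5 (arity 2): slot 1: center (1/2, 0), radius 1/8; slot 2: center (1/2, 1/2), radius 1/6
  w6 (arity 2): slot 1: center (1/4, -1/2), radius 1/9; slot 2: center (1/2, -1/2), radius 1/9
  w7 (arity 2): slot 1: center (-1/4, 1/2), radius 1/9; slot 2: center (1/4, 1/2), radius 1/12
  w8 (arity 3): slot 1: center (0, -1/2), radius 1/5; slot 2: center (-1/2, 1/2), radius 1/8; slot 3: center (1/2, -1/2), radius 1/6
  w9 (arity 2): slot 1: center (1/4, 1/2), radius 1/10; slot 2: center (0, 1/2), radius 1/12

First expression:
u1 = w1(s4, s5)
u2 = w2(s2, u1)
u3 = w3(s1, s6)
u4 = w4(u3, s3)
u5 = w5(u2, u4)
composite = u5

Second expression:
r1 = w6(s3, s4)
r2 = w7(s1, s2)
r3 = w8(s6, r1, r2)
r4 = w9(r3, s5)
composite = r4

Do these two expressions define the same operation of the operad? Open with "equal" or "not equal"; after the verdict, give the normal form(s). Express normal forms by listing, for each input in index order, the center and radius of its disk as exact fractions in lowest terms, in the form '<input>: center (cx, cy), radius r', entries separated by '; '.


not equal; first: s1: center (71/144, 133/288), radius 1/720; s2: center (15/32, 0), radius 1/96; s3: center (7/12, 11/24), radius 1/72; s4: center (15/32, -13/192), radius 1/480; s5: center (89/192, -11/192), radius 1/768; s6: center (145/288, 133/288), radius 1/864; second: s1: center (71/240, 11/24), radius 1/540; s2: center (73/240, 11/24), radius 1/720; s3: center (13/64, 87/160), radius 1/720; s4: center (33/160, 87/160), radius 1/720; s5: center (0, 1/2), radius 1/12; s6: center (1/4, 9/20), radius 1/50

In normal form, the first expression is s1: center (71/144, 133/288), radius 1/720; s2: center (15/32, 0), radius 1/96; s3: center (7/12, 11/24), radius 1/72; s4: center (15/32, -13/192), radius 1/480; s5: center (89/192, -11/192), radius 1/768; s6: center (145/288, 133/288), radius 1/864
In normal form, the second expression is s1: center (71/240, 11/24), radius 1/540; s2: center (73/240, 11/24), radius 1/720; s3: center (13/64, 87/160), radius 1/720; s4: center (33/160, 87/160), radius 1/720; s5: center (0, 1/2), radius 1/12; s6: center (1/4, 9/20), radius 1/50
Different reductions; not equal.


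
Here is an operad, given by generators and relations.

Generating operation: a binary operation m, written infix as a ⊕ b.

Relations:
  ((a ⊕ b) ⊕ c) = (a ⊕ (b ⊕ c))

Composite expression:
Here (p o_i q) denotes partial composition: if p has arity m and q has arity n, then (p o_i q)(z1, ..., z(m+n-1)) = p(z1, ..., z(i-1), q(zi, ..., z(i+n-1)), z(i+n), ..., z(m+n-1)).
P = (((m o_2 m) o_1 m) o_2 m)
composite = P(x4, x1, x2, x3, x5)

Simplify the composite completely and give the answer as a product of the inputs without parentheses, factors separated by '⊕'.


x4 ⊕ x1 ⊕ x2 ⊕ x3 ⊕ x5

Under associativity of m, the answer is the x's in reading order.
(x1 ⊕ x2) flattens to x1 ⊕ x2
(x4 ⊕ (x1 ⊕ x2)) flattens to x4 ⊕ x1 ⊕ x2
(x3 ⊕ x5) flattens to x3 ⊕ x5
((x4 ⊕ (x1 ⊕ x2)) ⊕ (x3 ⊕ x5)) flattens to x4 ⊕ x1 ⊕ x2 ⊕ x3 ⊕ x5


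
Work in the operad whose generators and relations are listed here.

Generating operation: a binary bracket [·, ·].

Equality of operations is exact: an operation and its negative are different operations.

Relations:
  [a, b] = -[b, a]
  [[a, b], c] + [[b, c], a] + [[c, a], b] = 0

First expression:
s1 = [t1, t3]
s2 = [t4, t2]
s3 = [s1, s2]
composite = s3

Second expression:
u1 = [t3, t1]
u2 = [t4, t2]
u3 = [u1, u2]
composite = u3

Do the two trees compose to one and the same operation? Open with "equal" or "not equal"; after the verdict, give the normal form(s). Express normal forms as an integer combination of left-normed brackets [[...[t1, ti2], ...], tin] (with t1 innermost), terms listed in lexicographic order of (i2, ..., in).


Reducing the first expression gives -[[[t1, t3], t2], t4] + [[[t1, t3], t4], t2]
Reducing the second expression gives [[[t1, t3], t2], t4] - [[[t1, t3], t4], t2]
Different reductions; not equal.

not equal — first -[[[t1, t3], t2], t4] + [[[t1, t3], t4], t2], second [[[t1, t3], t2], t4] - [[[t1, t3], t4], t2]


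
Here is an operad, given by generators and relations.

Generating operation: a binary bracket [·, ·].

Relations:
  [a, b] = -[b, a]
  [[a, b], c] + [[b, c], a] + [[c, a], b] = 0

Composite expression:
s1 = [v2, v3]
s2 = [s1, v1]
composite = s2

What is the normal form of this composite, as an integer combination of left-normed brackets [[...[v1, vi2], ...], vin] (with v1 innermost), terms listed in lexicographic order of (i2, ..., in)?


-[[v1, v2], v3] + [[v1, v3], v2]

A multilinear Lie element is pinned by v1-initial words (v1 innermost).
Composite bracket: [[v2, v3], v1]
Full expansion: 4 signed words from ab - ba (2^2 = 4).
Words beginning with v1 determine it all:
  v1v2v3 appears with sign -1, giving the term -[[v1, v2], v3]
  v1v3v2 appears with sign +1, giving the term +[[v1, v3], v2]


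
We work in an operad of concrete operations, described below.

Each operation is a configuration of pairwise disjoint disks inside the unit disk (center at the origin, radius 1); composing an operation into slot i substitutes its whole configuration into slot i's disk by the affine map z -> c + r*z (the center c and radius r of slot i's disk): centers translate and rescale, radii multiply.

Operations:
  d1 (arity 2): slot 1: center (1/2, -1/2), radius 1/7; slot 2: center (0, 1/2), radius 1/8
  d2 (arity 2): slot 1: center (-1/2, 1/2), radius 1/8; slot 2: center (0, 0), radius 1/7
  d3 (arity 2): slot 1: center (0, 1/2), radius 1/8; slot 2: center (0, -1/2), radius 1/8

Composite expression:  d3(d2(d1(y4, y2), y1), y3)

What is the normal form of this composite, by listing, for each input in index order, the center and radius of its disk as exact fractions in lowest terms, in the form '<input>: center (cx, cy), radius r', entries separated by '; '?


Nesting under d3 composes maps z -> c + r*z down each y-path.
for y4, the 3-step affine chain lands on center (-7/128, 71/128), radius 1/448
for y2, the 3-step affine chain lands on center (-1/16, 73/128), radius 1/512
for y1, the 2-step affine chain lands on center (0, 1/2), radius 1/56
for y3, the 1-step affine chain lands on center (0, -1/2), radius 1/8

y1: center (0, 1/2), radius 1/56; y2: center (-1/16, 73/128), radius 1/512; y3: center (0, -1/2), radius 1/8; y4: center (-7/128, 71/128), radius 1/448


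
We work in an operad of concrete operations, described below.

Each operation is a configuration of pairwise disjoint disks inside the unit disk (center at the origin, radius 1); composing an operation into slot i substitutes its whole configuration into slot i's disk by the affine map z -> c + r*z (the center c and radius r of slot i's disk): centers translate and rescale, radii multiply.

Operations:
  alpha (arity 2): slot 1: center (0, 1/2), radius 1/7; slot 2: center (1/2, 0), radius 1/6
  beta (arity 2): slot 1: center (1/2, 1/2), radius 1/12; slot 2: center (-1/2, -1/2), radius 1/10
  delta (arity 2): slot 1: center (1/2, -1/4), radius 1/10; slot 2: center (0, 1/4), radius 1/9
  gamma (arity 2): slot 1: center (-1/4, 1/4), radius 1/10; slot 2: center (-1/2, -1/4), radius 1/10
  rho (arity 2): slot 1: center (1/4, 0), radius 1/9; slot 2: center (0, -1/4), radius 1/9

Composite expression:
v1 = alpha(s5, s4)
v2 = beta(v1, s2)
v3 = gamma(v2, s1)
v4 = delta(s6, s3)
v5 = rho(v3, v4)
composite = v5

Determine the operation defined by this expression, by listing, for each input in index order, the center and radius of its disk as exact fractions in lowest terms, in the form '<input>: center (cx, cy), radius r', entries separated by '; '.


s1: center (7/36, -1/36), radius 1/90; s2: center (13/60, 1/45), radius 1/900; s3: center (0, -2/9), radius 1/81; s4: center (493/2160, 1/30), radius 1/6480; s5: center (41/180, 73/2160), radius 1/7560; s6: center (1/18, -5/18), radius 1/90

Only the slot chain above each s matters under rho; compose those maps.
s5 passes through 4 substitutions, ending at center (41/180, 73/2160), radius 1/7560
s4 passes through 4 substitutions, ending at center (493/2160, 1/30), radius 1/6480
s2 passes through 3 substitutions, ending at center (13/60, 1/45), radius 1/900
s1 passes through 2 substitutions, ending at center (7/36, -1/36), radius 1/90
s6 passes through 2 substitutions, ending at center (1/18, -5/18), radius 1/90
s3 passes through 2 substitutions, ending at center (0, -2/9), radius 1/81


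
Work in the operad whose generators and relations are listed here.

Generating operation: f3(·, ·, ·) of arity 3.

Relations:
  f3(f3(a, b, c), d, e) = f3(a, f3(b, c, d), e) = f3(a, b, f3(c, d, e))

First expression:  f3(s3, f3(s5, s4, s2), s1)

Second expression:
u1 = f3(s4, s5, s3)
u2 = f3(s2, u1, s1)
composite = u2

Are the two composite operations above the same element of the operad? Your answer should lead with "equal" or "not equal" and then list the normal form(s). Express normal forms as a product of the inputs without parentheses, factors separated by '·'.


not equal — first s3 · s5 · s4 · s2 · s1, second s2 · s4 · s5 · s3 · s1

Normal form of the first expression: s3 · s5 · s4 · s2 · s1
Normal form of the second expression: s2 · s4 · s5 · s3 · s1
The forms do not match — not equal.


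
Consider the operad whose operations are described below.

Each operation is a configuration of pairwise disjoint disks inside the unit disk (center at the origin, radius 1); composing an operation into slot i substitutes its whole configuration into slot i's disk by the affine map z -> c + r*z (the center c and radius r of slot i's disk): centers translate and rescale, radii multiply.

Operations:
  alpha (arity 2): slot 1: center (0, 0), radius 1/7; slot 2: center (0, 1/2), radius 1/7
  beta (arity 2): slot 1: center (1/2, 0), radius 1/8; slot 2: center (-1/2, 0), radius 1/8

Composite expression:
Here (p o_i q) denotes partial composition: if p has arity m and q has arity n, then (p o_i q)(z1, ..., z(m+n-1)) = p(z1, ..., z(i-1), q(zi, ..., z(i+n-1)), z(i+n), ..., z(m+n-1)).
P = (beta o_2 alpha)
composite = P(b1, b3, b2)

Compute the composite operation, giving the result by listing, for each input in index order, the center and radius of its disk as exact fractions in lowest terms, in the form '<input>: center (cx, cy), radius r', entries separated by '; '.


b1: center (1/2, 0), radius 1/8; b2: center (-1/2, 1/16), radius 1/56; b3: center (-1/2, 0), radius 1/56

Affine substitution under beta: radii multiply and b-centers shift.
for b1, the 1-step affine chain lands on center (1/2, 0), radius 1/8
for b3, the 2-step affine chain lands on center (-1/2, 0), radius 1/56
for b2, the 2-step affine chain lands on center (-1/2, 1/16), radius 1/56


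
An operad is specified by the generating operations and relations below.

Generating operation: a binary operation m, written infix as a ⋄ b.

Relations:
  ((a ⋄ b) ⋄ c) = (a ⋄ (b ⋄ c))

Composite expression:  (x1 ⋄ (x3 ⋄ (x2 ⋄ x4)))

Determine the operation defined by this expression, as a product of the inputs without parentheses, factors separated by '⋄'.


All parenthesizations of m agree; list the x-inputs left to right.
(x2 ⋄ x4) reduces to x2 ⋄ x4
(x3 ⋄ (x2 ⋄ x4)) reduces to x3 ⋄ x2 ⋄ x4
(x1 ⋄ (x3 ⋄ (x2 ⋄ x4))) reduces to x1 ⋄ x3 ⋄ x2 ⋄ x4

x1 ⋄ x3 ⋄ x2 ⋄ x4


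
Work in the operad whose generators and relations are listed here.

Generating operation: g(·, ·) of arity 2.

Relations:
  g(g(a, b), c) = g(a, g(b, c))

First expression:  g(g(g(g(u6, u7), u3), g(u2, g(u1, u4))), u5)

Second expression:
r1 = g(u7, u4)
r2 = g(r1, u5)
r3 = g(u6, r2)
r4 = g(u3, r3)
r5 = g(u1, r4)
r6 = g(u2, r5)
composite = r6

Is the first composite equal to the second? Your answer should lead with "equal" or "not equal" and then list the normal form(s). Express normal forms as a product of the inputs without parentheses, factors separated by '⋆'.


not equal; the first gives u6 ⋆ u7 ⋆ u3 ⋆ u2 ⋆ u1 ⋆ u4 ⋆ u5 and the second u2 ⋆ u1 ⋆ u3 ⋆ u6 ⋆ u7 ⋆ u4 ⋆ u5

The first expression, normalized: u6 ⋆ u7 ⋆ u3 ⋆ u2 ⋆ u1 ⋆ u4 ⋆ u5
The second expression, normalized: u2 ⋆ u1 ⋆ u3 ⋆ u6 ⋆ u7 ⋆ u4 ⋆ u5
They disagree, so not equal.


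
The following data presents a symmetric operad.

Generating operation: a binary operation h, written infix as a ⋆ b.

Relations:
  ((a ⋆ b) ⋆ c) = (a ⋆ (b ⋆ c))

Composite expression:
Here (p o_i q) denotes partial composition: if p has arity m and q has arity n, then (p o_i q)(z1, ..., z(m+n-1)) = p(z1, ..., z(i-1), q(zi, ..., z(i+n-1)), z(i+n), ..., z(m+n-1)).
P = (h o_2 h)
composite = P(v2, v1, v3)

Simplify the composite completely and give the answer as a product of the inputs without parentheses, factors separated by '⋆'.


v2 ⋆ v1 ⋆ v3

Under associativity of h, the answer is the v's in reading order.
(v1 ⋆ v3) linearizes to v1 ⋆ v3
(v2 ⋆ (v1 ⋆ v3)) linearizes to v2 ⋆ v1 ⋆ v3


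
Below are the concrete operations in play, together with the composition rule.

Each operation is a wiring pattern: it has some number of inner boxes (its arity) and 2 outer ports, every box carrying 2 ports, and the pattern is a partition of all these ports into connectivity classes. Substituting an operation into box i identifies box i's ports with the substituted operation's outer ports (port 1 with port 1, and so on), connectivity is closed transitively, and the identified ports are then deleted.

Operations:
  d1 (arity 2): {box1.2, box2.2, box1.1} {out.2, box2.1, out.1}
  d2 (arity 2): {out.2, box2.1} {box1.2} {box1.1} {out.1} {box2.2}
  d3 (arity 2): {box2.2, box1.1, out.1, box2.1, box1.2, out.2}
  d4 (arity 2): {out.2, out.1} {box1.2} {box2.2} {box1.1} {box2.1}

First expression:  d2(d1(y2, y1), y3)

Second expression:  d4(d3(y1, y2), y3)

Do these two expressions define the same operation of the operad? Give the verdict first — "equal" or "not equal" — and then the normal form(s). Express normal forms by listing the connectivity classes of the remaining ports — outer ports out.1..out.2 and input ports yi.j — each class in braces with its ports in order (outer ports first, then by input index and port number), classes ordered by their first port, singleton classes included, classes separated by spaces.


The first expression reduces to {out.1} {out.2, y3.1} {y1.1} {y1.2, y2.1, y2.2} {y3.2}
The second expression reduces to {out.1, out.2} {y1.1, y1.2, y2.1, y2.2} {y3.1} {y3.2}
Different reductions; not equal.

not equal: they reduce to {out.1} {out.2, y3.1} {y1.1} {y1.2, y2.1, y2.2} {y3.2} and {out.1, out.2} {y1.1, y1.2, y2.1, y2.2} {y3.1} {y3.2}


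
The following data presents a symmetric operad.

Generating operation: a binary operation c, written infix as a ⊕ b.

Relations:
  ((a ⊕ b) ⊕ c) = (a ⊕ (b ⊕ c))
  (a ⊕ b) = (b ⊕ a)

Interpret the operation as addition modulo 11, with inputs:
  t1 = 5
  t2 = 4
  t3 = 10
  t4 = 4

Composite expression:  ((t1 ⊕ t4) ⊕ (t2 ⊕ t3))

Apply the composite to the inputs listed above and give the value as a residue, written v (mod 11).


1 (mod 11)


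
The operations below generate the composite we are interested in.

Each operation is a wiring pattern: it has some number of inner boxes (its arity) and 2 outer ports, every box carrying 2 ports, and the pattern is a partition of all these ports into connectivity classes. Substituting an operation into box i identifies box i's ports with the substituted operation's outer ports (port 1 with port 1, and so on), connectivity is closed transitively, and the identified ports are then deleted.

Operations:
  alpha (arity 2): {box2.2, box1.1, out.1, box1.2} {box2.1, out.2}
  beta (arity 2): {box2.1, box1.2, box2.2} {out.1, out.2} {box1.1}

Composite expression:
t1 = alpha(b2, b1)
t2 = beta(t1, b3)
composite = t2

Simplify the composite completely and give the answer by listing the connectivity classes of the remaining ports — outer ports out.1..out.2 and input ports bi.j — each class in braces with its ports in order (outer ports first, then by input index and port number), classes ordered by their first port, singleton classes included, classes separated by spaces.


{out.1, out.2} {b1.1, b3.1, b3.2} {b1.2, b2.1, b2.2}

Two ports join when wires chain via beta-identified ports.
stage alpha: inputs (b2, b1), connectivity {out.1, b1.2, b2.1, b2.2} {out.2, b1.1}, out.j its boundary
stage beta: inputs (b2, b1, b3), connectivity {out.1, out.2} {b1.1, b3.1, b3.2} {b1.2, b2.1, b2.2}, out.j its boundary


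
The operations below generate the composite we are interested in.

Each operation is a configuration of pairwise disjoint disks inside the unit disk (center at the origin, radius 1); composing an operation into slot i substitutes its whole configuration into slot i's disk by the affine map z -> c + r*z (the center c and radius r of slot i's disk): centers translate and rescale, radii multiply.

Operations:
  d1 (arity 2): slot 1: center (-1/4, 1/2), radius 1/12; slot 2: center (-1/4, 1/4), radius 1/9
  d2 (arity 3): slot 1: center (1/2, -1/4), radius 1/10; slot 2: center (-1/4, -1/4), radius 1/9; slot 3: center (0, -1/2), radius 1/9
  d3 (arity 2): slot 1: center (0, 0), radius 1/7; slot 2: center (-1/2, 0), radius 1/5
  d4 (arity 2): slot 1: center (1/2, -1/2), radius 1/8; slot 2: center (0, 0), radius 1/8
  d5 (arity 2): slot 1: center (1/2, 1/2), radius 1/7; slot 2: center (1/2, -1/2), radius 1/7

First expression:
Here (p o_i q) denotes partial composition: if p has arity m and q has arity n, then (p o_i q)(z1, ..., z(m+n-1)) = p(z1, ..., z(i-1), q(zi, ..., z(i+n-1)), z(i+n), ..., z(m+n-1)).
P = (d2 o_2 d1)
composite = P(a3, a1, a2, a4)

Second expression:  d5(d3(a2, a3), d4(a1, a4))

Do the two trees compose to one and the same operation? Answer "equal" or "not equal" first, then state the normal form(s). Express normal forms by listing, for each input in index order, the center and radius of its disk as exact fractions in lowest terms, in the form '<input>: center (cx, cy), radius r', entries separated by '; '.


not equal; the first gives a1: center (-5/18, -7/36), radius 1/108; a2: center (-5/18, -2/9), radius 1/81; a3: center (1/2, -1/4), radius 1/10; a4: center (0, -1/2), radius 1/9 and the second a1: center (4/7, -4/7), radius 1/56; a2: center (1/2, 1/2), radius 1/49; a3: center (3/7, 1/2), radius 1/35; a4: center (1/2, -1/2), radius 1/56


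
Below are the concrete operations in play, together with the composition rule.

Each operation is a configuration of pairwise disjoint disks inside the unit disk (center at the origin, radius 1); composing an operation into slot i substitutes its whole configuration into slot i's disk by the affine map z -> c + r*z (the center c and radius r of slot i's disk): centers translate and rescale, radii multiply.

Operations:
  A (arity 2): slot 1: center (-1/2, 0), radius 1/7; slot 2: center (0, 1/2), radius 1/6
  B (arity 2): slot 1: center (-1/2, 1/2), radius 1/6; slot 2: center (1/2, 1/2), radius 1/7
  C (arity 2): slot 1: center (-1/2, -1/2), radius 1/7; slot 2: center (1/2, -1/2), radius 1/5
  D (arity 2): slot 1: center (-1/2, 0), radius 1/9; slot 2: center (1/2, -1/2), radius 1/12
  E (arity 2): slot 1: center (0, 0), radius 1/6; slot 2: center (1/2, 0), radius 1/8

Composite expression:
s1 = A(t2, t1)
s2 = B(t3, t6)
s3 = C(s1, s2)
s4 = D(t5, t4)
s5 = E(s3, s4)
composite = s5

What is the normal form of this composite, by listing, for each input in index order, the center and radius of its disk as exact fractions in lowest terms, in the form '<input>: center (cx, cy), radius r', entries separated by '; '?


t1: center (-1/12, -1/14), radius 1/252; t2: center (-2/21, -1/12), radius 1/294; t3: center (1/15, -1/15), radius 1/180; t4: center (9/16, -1/16), radius 1/96; t5: center (7/16, 0), radius 1/72; t6: center (1/10, -1/15), radius 1/210


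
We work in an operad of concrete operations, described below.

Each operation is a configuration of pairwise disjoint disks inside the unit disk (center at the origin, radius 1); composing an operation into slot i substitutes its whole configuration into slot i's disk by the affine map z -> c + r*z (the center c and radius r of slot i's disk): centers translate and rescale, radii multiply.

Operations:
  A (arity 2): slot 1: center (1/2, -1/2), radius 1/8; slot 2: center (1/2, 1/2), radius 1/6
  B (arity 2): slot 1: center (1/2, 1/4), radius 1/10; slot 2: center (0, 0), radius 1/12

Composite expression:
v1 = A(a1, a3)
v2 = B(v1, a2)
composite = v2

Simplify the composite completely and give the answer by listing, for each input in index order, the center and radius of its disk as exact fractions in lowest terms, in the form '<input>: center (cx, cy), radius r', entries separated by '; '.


a1: center (11/20, 1/5), radius 1/80; a2: center (0, 0), radius 1/12; a3: center (11/20, 3/10), radius 1/60

Follow each a-input down from B: c' goes to c + r*c', radius to r*r'.
for a1, the 2-step affine chain lands on center (11/20, 1/5), radius 1/80
for a3, the 2-step affine chain lands on center (11/20, 3/10), radius 1/60
for a2, the 1-step affine chain lands on center (0, 0), radius 1/12


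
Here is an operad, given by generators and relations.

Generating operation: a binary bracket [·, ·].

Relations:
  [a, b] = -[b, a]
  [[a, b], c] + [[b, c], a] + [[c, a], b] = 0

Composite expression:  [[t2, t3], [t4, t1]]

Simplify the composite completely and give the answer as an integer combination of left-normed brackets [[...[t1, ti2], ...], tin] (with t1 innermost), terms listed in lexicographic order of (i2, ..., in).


[[[t1, t4], t2], t3] - [[[t1, t4], t3], t2]

Skip Jacobi rewriting: expand, keep t1-initial words, read off terms.
Composite bracket: [[t2, t3], [t4, t1]]
The bracket unfolds into 8 signed words via [a, b] = ab - ba (2^3 = 8).
The t1-initial words carry the normal form:
  from t1t4t2t3, sign +1: term +[[[t1, t4], t2], t3]
  from t1t4t3t2, sign -1: term -[[[t1, t4], t3], t2]


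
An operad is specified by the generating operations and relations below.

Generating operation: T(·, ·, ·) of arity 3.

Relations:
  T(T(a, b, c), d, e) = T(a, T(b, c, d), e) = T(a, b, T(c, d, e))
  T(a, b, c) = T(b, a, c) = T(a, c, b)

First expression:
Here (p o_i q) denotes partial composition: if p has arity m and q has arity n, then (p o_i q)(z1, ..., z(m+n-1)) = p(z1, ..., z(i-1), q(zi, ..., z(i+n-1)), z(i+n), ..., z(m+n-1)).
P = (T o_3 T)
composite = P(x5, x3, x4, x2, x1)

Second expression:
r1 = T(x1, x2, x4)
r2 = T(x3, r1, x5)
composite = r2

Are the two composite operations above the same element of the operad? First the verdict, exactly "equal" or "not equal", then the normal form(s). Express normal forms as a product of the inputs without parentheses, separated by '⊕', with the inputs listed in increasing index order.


equal — both sides give x1 ⊕ x2 ⊕ x3 ⊕ x4 ⊕ x5

Reducing the first expression gives x1 ⊕ x2 ⊕ x3 ⊕ x4 ⊕ x5
Reducing the second expression gives x1 ⊕ x2 ⊕ x3 ⊕ x4 ⊕ x5
Identical normal forms: equal.


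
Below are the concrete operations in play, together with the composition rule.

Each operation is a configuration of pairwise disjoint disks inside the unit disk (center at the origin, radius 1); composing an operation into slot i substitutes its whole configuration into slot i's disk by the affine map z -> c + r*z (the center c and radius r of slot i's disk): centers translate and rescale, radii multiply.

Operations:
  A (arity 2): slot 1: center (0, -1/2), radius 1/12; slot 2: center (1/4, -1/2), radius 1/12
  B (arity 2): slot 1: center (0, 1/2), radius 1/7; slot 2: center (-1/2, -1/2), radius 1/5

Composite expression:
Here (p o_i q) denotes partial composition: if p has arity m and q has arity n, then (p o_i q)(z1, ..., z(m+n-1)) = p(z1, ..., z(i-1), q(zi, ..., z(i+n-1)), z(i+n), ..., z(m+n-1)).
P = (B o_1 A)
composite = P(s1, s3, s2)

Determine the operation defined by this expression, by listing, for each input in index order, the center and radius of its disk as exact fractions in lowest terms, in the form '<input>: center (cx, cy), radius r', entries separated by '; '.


s1: center (0, 3/7), radius 1/84; s2: center (-1/2, -1/2), radius 1/5; s3: center (1/28, 3/7), radius 1/84

Follow each s-input down from B: c' goes to c + r*c', radius to r*r'.
tracing s1 down its 2-map path: center (0, 3/7), radius 1/84
tracing s3 down its 2-map path: center (1/28, 3/7), radius 1/84
tracing s2 down its 1-map path: center (-1/2, -1/2), radius 1/5


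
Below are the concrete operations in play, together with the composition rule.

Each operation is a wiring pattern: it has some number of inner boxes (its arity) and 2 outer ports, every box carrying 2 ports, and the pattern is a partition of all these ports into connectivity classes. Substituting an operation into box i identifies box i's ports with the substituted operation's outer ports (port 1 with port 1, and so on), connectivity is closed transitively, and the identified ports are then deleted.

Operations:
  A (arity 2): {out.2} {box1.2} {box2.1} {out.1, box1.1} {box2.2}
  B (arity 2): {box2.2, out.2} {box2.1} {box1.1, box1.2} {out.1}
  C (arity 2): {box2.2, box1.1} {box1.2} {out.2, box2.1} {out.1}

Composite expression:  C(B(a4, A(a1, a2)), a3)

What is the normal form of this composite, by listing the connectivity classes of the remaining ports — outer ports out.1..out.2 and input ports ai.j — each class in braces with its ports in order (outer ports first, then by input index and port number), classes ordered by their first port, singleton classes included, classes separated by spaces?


{out.1} {out.2, a3.1} {a1.1} {a1.2} {a2.1} {a2.2} {a3.2} {a4.1, a4.2}

Connectivity passes through glued C-boundaries; trace each wire chain.
A over (a1, a2) gives {out.1, a1.1} {out.2} {a1.2} {a2.1} {a2.2}, out.j being that stage's outer ports
B over (a4, a1, a2) gives {out.1} {out.2} {a1.1} {a1.2} {a2.1} {a2.2} {a4.1, a4.2}, out.j being that stage's outer ports
C over (a4, a1, a2, a3) gives {out.1} {out.2, a3.1} {a1.1} {a1.2} {a2.1} {a2.2} {a3.2} {a4.1, a4.2}, out.j being that stage's outer ports


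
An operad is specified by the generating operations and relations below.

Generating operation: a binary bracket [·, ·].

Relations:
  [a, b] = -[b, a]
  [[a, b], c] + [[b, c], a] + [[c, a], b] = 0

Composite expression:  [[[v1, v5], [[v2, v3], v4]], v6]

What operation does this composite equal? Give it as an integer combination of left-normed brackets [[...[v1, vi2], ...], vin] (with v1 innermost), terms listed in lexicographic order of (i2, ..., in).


Expand each bracket as ab - ba; the v1-initial words give the coefficients.
Composite bracket: [[[v1, v5], [[v2, v3], v4]], v6]
Under [a, b] = ab - ba we get 32 signed associative words (2^5 = 32).
Keep just the words that open with v1:
  sign of v1v5v2v3v4v6 is +1, so it contributes +[[[[[v1, v5], v2], v3], v4], v6]
  sign of v1v5v3v2v4v6 is -1, so it contributes -[[[[[v1, v5], v3], v2], v4], v6]
  sign of v1v5v4v2v3v6 is -1, so it contributes -[[[[[v1, v5], v4], v2], v3], v6]
  sign of v1v5v4v3v2v6 is +1, so it contributes +[[[[[v1, v5], v4], v3], v2], v6]

[[[[[v1, v5], v2], v3], v4], v6] - [[[[[v1, v5], v3], v2], v4], v6] - [[[[[v1, v5], v4], v2], v3], v6] + [[[[[v1, v5], v4], v3], v2], v6]
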